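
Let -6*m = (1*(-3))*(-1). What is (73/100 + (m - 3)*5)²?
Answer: 2812329/10000 ≈ 281.23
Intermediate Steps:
m = -½ (m = -1*(-3)*(-1)/6 = -(-1)*(-1)/2 = -⅙*3 = -½ ≈ -0.50000)
(73/100 + (m - 3)*5)² = (73/100 + (-½ - 3)*5)² = (73*(1/100) - 7/2*5)² = (73/100 - 35/2)² = (-1677/100)² = 2812329/10000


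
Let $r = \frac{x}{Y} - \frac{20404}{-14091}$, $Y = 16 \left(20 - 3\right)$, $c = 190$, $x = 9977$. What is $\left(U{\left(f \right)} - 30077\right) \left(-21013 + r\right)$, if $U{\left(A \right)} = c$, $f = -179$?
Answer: $\frac{218423656542377}{348432} \approx 6.2688 \cdot 10^{8}$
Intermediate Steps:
$U{\left(A \right)} = 190$
$Y = 272$ ($Y = 16 \cdot 17 = 272$)
$r = \frac{146135795}{3832752}$ ($r = \frac{9977}{272} - \frac{20404}{-14091} = 9977 \cdot \frac{1}{272} - - \frac{20404}{14091} = \frac{9977}{272} + \frac{20404}{14091} = \frac{146135795}{3832752} \approx 38.128$)
$\left(U{\left(f \right)} - 30077\right) \left(-21013 + r\right) = \left(190 - 30077\right) \left(-21013 + \frac{146135795}{3832752}\right) = \left(-29887\right) \left(- \frac{80391481981}{3832752}\right) = \frac{218423656542377}{348432}$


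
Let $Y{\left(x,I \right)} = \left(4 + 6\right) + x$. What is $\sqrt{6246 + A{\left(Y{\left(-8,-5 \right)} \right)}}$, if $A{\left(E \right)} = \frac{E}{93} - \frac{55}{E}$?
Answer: $\frac{7 \sqrt{4390530}}{186} \approx 78.858$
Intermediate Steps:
$Y{\left(x,I \right)} = 10 + x$
$A{\left(E \right)} = - \frac{55}{E} + \frac{E}{93}$ ($A{\left(E \right)} = E \frac{1}{93} - \frac{55}{E} = \frac{E}{93} - \frac{55}{E} = - \frac{55}{E} + \frac{E}{93}$)
$\sqrt{6246 + A{\left(Y{\left(-8,-5 \right)} \right)}} = \sqrt{6246 - \left(\frac{55}{10 - 8} - \frac{10 - 8}{93}\right)} = \sqrt{6246 + \left(- \frac{55}{2} + \frac{1}{93} \cdot 2\right)} = \sqrt{6246 + \left(\left(-55\right) \frac{1}{2} + \frac{2}{93}\right)} = \sqrt{6246 + \left(- \frac{55}{2} + \frac{2}{93}\right)} = \sqrt{6246 - \frac{5111}{186}} = \sqrt{\frac{1156645}{186}} = \frac{7 \sqrt{4390530}}{186}$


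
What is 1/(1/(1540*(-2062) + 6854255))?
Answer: 3678775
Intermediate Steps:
1/(1/(1540*(-2062) + 6854255)) = 1/(1/(-3175480 + 6854255)) = 1/(1/3678775) = 3678775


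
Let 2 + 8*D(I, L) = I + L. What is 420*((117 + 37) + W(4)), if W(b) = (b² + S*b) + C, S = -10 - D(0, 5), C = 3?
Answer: 55230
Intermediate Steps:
D(I, L) = -¼ + I/8 + L/8 (D(I, L) = -¼ + (I + L)/8 = -¼ + (I/8 + L/8) = -¼ + I/8 + L/8)
S = -83/8 (S = -10 - (-¼ + (⅛)*0 + (⅛)*5) = -10 - (-¼ + 0 + 5/8) = -10 - 1*3/8 = -10 - 3/8 = -83/8 ≈ -10.375)
W(b) = 3 + b² - 83*b/8 (W(b) = (b² - 83*b/8) + 3 = 3 + b² - 83*b/8)
420*((117 + 37) + W(4)) = 420*((117 + 37) + (3 + 4² - 83/8*4)) = 420*(154 + (3 + 16 - 83/2)) = 420*(154 - 45/2) = 420*(263/2) = 55230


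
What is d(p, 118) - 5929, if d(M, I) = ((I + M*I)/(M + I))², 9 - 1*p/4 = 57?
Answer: 118873560/1369 ≈ 86832.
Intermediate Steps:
p = -192 (p = 36 - 4*57 = 36 - 228 = -192)
d(M, I) = (I + I*M)²/(I + M)² (d(M, I) = ((I + I*M)/(I + M))² = (I + I*M)²/(I + M)²)
d(p, 118) - 5929 = 118²*(1 - 192)²/(118 - 192)² - 5929 = 13924*(-191)²/(-74)² - 5929 = 13924*36481*(1/5476) - 5929 = 126990361/1369 - 5929 = 118873560/1369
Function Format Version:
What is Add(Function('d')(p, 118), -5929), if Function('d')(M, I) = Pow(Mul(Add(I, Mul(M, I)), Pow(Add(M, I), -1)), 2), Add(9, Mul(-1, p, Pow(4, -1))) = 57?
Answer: Rational(118873560, 1369) ≈ 86832.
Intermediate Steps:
p = -192 (p = Add(36, Mul(-4, 57)) = Add(36, -228) = -192)
Function('d')(M, I) = Mul(Pow(Add(I, M), -2), Pow(Add(I, Mul(I, M)), 2)) (Function('d')(M, I) = Pow(Mul(Add(I, Mul(I, M)), Pow(Add(I, M), -1)), 2) = Pow(Mul(Pow(Add(I, M), -1), Add(I, Mul(I, M))), 2) = Mul(Pow(Add(I, M), -2), Pow(Add(I, Mul(I, M)), 2)))
Add(Function('d')(p, 118), -5929) = Add(Mul(Pow(118, 2), Pow(Add(1, -192), 2), Pow(Add(118, -192), -2)), -5929) = Add(Mul(13924, Pow(-191, 2), Pow(-74, -2)), -5929) = Add(Mul(13924, 36481, Rational(1, 5476)), -5929) = Add(Rational(126990361, 1369), -5929) = Rational(118873560, 1369)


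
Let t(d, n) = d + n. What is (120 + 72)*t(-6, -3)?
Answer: -1728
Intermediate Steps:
(120 + 72)*t(-6, -3) = (120 + 72)*(-6 - 3) = 192*(-9) = -1728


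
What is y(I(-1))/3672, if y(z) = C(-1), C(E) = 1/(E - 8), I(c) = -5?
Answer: -1/33048 ≈ -3.0259e-5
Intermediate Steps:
C(E) = 1/(-8 + E)
y(z) = -⅑ (y(z) = 1/(-8 - 1) = 1/(-9) = -⅑)
y(I(-1))/3672 = -⅑/3672 = -⅑*1/3672 = -1/33048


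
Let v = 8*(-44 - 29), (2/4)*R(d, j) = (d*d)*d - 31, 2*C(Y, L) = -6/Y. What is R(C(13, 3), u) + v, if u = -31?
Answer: -1419316/2197 ≈ -646.02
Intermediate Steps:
C(Y, L) = -3/Y (C(Y, L) = (-6/Y)/2 = -3/Y)
R(d, j) = -62 + 2*d**3 (R(d, j) = 2*((d*d)*d - 31) = 2*(d**2*d - 31) = 2*(d**3 - 31) = 2*(-31 + d**3) = -62 + 2*d**3)
v = -584 (v = 8*(-73) = -584)
R(C(13, 3), u) + v = (-62 + 2*(-3/13)**3) - 584 = (-62 + 2*(-27/2197)) - 584 = (-62 - 54/2197) - 584 = -136268/2197 - 584 = -1419316/2197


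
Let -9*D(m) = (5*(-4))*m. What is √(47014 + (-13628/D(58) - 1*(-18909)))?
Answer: √5535232030/290 ≈ 256.55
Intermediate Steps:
D(m) = 20*m/9 (D(m) = -5*(-4)*m/9 = -(-20)*m/9 = 20*m/9)
√(47014 + (-13628/D(58) - 1*(-18909))) = √(47014 + (-13628/((20/9)*58) - 1*(-18909))) = √(47014 + (-13628/1160/9 + 18909)) = √(47014 + (-13628*9/1160 + 18909)) = √(47014 + (-30663/290 + 18909)) = √(47014 + 5452947/290) = √(19087007/290) = √5535232030/290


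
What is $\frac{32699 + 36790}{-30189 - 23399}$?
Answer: $- \frac{69489}{53588} \approx -1.2967$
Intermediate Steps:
$\frac{32699 + 36790}{-30189 - 23399} = \frac{69489}{-30189 - 23399} = \frac{69489}{-53588} = 69489 \left(- \frac{1}{53588}\right) = - \frac{69489}{53588}$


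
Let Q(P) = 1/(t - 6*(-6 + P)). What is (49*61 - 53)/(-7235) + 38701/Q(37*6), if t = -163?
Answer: -408522534301/7235 ≈ -5.6465e+7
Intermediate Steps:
Q(P) = 1/(-127 - 6*P) (Q(P) = 1/(-163 - 6*(-6 + P)) = 1/(-163 + (36 - 6*P)) = 1/(-127 - 6*P))
(49*61 - 53)/(-7235) + 38701/Q(37*6) = (49*61 - 53)/(-7235) + 38701/((-1/(127 + 6*(37*6)))) = (2989 - 53)*(-1/7235) + 38701/((-1/(127 + 6*222))) = 2936*(-1/7235) + 38701/((-1/(127 + 1332))) = -2936/7235 + 38701/((-1/1459)) = -2936/7235 + 38701/((-1*1/1459)) = -2936/7235 + 38701/(-1/1459) = -2936/7235 + 38701*(-1459) = -2936/7235 - 56464759 = -408522534301/7235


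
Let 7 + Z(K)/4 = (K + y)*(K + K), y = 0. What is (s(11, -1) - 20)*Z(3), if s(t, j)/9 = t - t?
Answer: -880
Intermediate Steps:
s(t, j) = 0 (s(t, j) = 9*(t - t) = 9*0 = 0)
Z(K) = -28 + 8*K² (Z(K) = -28 + 4*((K + 0)*(K + K)) = -28 + 4*(K*(2*K)) = -28 + 4*(2*K²) = -28 + 8*K²)
(s(11, -1) - 20)*Z(3) = (0 - 20)*(-28 + 8*3²) = -20*(-28 + 8*9) = -20*(-28 + 72) = -20*44 = -880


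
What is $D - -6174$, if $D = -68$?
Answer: $6106$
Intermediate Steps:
$D - -6174 = -68 - -6174 = -68 + 6174 = 6106$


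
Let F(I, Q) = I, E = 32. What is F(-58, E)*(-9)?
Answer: 522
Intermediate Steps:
F(-58, E)*(-9) = -58*(-9) = 522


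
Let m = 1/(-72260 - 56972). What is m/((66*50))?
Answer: -1/426465600 ≈ -2.3449e-9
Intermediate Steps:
m = -1/129232 (m = 1/(-129232) = -1/129232 ≈ -7.7380e-6)
m/((66*50)) = -1/(129232*(66*50)) = -1/129232/3300 = -1/129232*1/3300 = -1/426465600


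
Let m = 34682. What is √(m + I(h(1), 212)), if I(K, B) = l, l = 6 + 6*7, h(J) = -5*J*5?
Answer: √34730 ≈ 186.36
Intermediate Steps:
h(J) = -25*J
l = 48 (l = 6 + 42 = 48)
I(K, B) = 48
√(m + I(h(1), 212)) = √(34682 + 48) = √34730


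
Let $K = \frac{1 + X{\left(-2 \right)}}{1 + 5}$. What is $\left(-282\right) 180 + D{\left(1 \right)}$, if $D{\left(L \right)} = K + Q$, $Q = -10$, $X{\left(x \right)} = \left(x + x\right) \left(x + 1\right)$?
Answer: $- \frac{304615}{6} \approx -50769.0$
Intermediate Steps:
$X{\left(x \right)} = 2 x \left(1 + x\right)$
$K = \frac{5}{6}$ ($K = \frac{1 + 2 \left(-2\right) \left(1 - 2\right)}{1 + 5} = \frac{1 + 2 \left(-2\right) \left(-1\right)}{6} = \left(1 + 4\right) \frac{1}{6} = 5 \cdot \frac{1}{6} = \frac{5}{6} \approx 0.83333$)
$D{\left(L \right)} = - \frac{55}{6}$ ($D{\left(L \right)} = \frac{5}{6} - 10 = - \frac{55}{6}$)
$\left(-282\right) 180 + D{\left(1 \right)} = \left(-282\right) 180 - \frac{55}{6} = -50760 - \frac{55}{6} = - \frac{304615}{6}$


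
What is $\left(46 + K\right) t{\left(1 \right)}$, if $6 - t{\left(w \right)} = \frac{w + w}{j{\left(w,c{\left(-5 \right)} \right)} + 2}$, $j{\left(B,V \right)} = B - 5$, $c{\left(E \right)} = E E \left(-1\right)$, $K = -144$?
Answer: $-686$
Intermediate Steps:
$c{\left(E \right)} = - E^{2}$ ($c{\left(E \right)} = E^{2} \left(-1\right) = - E^{2}$)
$j{\left(B,V \right)} = -5 + B$
$t{\left(w \right)} = 6 - \frac{2 w}{-3 + w}$ ($t{\left(w \right)} = 6 - \frac{w + w}{\left(-5 + w\right) + 2} = 6 - \frac{2 w}{-3 + w}$)
$\left(46 + K\right) t{\left(1 \right)} = \left(46 - 144\right) \frac{2 \left(-9 + 2 \cdot 1\right)}{-3 + 1} = - 98 \frac{2 \left(-9 + 2\right)}{-2} = - 98 \cdot 2 \left(- \frac{1}{2}\right) \left(-7\right) = \left(-98\right) 7 = -686$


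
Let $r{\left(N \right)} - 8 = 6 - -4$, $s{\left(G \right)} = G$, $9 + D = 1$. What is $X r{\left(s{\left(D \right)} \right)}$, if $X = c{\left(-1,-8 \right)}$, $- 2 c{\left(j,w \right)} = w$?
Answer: $72$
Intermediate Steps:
$D = -8$ ($D = -9 + 1 = -8$)
$c{\left(j,w \right)} = - \frac{w}{2}$
$X = 4$ ($X = \left(- \frac{1}{2}\right) \left(-8\right) = 4$)
$r{\left(N \right)} = 18$ ($r{\left(N \right)} = 8 + \left(6 - -4\right) = 8 + \left(6 + 4\right) = 8 + 10 = 18$)
$X r{\left(s{\left(D \right)} \right)} = 4 \cdot 18 = 72$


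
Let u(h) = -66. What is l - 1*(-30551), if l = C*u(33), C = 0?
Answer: 30551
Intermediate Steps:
l = 0 (l = 0*(-66) = 0)
l - 1*(-30551) = 0 - 1*(-30551) = 0 + 30551 = 30551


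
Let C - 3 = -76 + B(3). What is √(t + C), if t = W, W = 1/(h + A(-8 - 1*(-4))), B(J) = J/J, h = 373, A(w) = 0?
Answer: I*√10016915/373 ≈ 8.4851*I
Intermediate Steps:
B(J) = 1
W = 1/373 (W = 1/(373 + 0) = 1/373 ≈ 0.0026810)
t = 1/373 ≈ 0.0026810
C = -72 (C = 3 + (-76 + 1) = 3 - 75 = -72)
√(t + C) = √(1/373 - 72) = √(-26855/373) = I*√10016915/373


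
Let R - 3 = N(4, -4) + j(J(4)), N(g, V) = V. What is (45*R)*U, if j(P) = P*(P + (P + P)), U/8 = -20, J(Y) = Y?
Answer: -338400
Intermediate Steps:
U = -160 (U = 8*(-20) = -160)
j(P) = 3*P² (j(P) = P*(P + 2*P) = P*(3*P) = 3*P²)
R = 47 (R = 3 + (-4 + 3*4²) = 3 + (-4 + 3*16) = 3 + (-4 + 48) = 3 + 44 = 47)
(45*R)*U = (45*47)*(-160) = 2115*(-160) = -338400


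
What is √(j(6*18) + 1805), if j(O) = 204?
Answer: 7*√41 ≈ 44.822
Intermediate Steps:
√(j(6*18) + 1805) = √(204 + 1805) = √2009 = 7*√41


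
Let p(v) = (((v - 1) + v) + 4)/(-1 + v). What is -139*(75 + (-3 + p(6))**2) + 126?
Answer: -10299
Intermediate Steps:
p(v) = (3 + 2*v)/(-1 + v) (p(v) = (((-1 + v) + v) + 4)/(-1 + v) = ((-1 + 2*v) + 4)/(-1 + v) = (3 + 2*v)/(-1 + v))
-139*(75 + (-3 + p(6))**2) + 126 = -139*(75 + (-3 + (3 + 2*6)/(-1 + 6))**2) + 126 = -139*(75 + (-3 + (3 + 12)/5)**2) + 126 = -139*(75 + (-3 + (1/5)*15)**2) + 126 = -139*(75 + (-3 + 3)**2) + 126 = -139*(75 + 0**2) + 126 = -139*(75 + 0) + 126 = -139*75 + 126 = -10425 + 126 = -10299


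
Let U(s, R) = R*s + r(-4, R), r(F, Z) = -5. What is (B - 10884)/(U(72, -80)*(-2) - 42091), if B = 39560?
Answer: -28676/30561 ≈ -0.93832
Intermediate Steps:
U(s, R) = -5 + R*s (U(s, R) = R*s - 5 = -5 + R*s)
(B - 10884)/(U(72, -80)*(-2) - 42091) = (39560 - 10884)/((-5 - 80*72)*(-2) - 42091) = 28676/((-5 - 5760)*(-2) - 42091) = 28676/(-5765*(-2) - 42091) = 28676/(11530 - 42091) = 28676/(-30561) = 28676*(-1/30561) = -28676/30561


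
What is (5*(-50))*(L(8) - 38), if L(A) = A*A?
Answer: -6500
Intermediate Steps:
L(A) = A²
(5*(-50))*(L(8) - 38) = (5*(-50))*(8² - 38) = -250*(64 - 38) = -250*26 = -6500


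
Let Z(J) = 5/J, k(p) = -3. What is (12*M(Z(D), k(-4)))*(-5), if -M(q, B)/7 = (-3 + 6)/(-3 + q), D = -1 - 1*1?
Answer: -2520/11 ≈ -229.09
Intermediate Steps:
D = -2 (D = -1 - 1 = -2)
M(q, B) = -21/(-3 + q) (M(q, B) = -7*(-3 + 6)/(-3 + q) = -21/(-3 + q))
(12*M(Z(D), k(-4)))*(-5) = (12*(-21/(-3 + 5/(-2))))*(-5) = (12*(-21/(-3 + 5*(-½))))*(-5) = (12*(-21/(-3 - 5/2)))*(-5) = (12*(-21/(-11/2)))*(-5) = (12*(-21*(-2/11)))*(-5) = (12*(42/11))*(-5) = (504/11)*(-5) = -2520/11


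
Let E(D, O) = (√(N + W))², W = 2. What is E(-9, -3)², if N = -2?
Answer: 0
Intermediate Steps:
E(D, O) = 0 (E(D, O) = (√(-2 + 2))² = (√0)² = 0² = 0)
E(-9, -3)² = 0² = 0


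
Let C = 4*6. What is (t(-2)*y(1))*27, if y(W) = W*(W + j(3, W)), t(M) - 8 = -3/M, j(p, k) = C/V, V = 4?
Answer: 3591/2 ≈ 1795.5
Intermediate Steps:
C = 24
j(p, k) = 6 (j(p, k) = 24/4 = 24*(¼) = 6)
t(M) = 8 - 3/M
y(W) = W*(6 + W) (y(W) = W*(W + 6) = W*(6 + W))
(t(-2)*y(1))*27 = ((8 - 3/(-2))*(1*(6 + 1)))*27 = ((8 - 3*(-½))*(1*7))*27 = ((8 + 3/2)*7)*27 = ((19/2)*7)*27 = (133/2)*27 = 3591/2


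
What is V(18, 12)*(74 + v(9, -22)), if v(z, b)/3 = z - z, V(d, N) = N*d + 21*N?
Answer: 34632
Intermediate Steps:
V(d, N) = 21*N + N*d
v(z, b) = 0 (v(z, b) = 3*(z - z) = 3*0 = 0)
V(18, 12)*(74 + v(9, -22)) = (12*(21 + 18))*(74 + 0) = (12*39)*74 = 468*74 = 34632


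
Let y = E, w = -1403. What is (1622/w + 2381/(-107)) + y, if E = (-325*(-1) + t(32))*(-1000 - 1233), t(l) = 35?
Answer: -120682783577/150121 ≈ -8.0390e+5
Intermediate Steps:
E = -803880 (E = (-325*(-1) + 35)*(-1000 - 1233) = (325 + 35)*(-2233) = 360*(-2233) = -803880)
y = -803880
(1622/w + 2381/(-107)) + y = (1622/(-1403) + 2381/(-107)) - 803880 = (1622*(-1/1403) + 2381*(-1/107)) - 803880 = (-1622/1403 - 2381/107) - 803880 = -3514097/150121 - 803880 = -120682783577/150121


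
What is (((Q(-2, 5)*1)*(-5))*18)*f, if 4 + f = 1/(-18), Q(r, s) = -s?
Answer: -1825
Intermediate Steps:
f = -73/18 (f = -4 + 1/(-18) = -4 - 1/18 = -73/18 ≈ -4.0556)
(((Q(-2, 5)*1)*(-5))*18)*f = (((-1*5*1)*(-5))*18)*(-73/18) = ((-5*1*(-5))*18)*(-73/18) = (-5*(-5)*18)*(-73/18) = (25*18)*(-73/18) = 450*(-73/18) = -1825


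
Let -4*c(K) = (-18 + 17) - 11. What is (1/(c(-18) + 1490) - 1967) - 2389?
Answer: -6503507/1493 ≈ -4356.0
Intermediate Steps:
c(K) = 3 (c(K) = -((-18 + 17) - 11)/4 = -(-1 - 11)/4 = -¼*(-12) = 3)
(1/(c(-18) + 1490) - 1967) - 2389 = (1/(3 + 1490) - 1967) - 2389 = (1/1493 - 1967) - 2389 = -2936730/1493 - 2389 = -6503507/1493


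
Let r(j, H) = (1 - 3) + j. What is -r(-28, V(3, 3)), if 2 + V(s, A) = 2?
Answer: 30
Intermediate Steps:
V(s, A) = 0 (V(s, A) = -2 + 2 = 0)
r(j, H) = -2 + j
-r(-28, V(3, 3)) = -(-2 - 28) = -1*(-30) = 30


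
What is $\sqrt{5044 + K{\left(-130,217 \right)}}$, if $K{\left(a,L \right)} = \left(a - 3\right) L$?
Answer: $i \sqrt{23817} \approx 154.33 i$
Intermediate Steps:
$K{\left(a,L \right)} = L \left(-3 + a\right)$ ($K{\left(a,L \right)} = \left(-3 + a\right) L = L \left(-3 + a\right)$)
$\sqrt{5044 + K{\left(-130,217 \right)}} = \sqrt{5044 + 217 \left(-3 - 130\right)} = \sqrt{5044 + 217 \left(-133\right)} = \sqrt{5044 - 28861} = \sqrt{-23817} = i \sqrt{23817}$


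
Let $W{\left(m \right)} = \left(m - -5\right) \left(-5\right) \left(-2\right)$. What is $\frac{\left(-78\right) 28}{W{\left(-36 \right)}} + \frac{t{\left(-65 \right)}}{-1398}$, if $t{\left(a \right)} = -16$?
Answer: $\frac{764548}{108345} \approx 7.0566$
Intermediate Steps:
$W{\left(m \right)} = 50 + 10 m$ ($W{\left(m \right)} = \left(m + 5\right) \left(-5\right) \left(-2\right) = \left(5 + m\right) \left(-5\right) \left(-2\right) = \left(-25 - 5 m\right) \left(-2\right) = 50 + 10 m$)
$\frac{\left(-78\right) 28}{W{\left(-36 \right)}} + \frac{t{\left(-65 \right)}}{-1398} = \frac{\left(-78\right) 28}{50 + 10 \left(-36\right)} - \frac{16}{-1398} = - \frac{2184}{50 - 360} - - \frac{8}{699} = - \frac{2184}{-310} + \frac{8}{699} = \left(-2184\right) \left(- \frac{1}{310}\right) + \frac{8}{699} = \frac{1092}{155} + \frac{8}{699} = \frac{764548}{108345}$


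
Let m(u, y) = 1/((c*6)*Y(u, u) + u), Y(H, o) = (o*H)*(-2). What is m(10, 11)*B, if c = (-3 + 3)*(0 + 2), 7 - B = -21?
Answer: 14/5 ≈ 2.8000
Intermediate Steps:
B = 28 (B = 7 - 1*(-21) = 7 + 21 = 28)
Y(H, o) = -2*H*o (Y(H, o) = (H*o)*(-2) = -2*H*o)
c = 0 (c = 0*2 = 0)
m(u, y) = 1/u (m(u, y) = 1/((0*6)*(-2*u*u) + u) = 1/(0*(-2*u²) + u) = 1/(0 + u) = 1/u)
m(10, 11)*B = 28/10 = (⅒)*28 = 14/5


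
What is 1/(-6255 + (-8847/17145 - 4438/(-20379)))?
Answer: -4313555/26982572988 ≈ -0.00015986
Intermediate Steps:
1/(-6255 + (-8847/17145 - 4438/(-20379))) = 1/(-6255 + (-8847*1/17145 - 4438*(-1/20379))) = 1/(-6255 + (-983/1905 + 4438/20379)) = 1/(-6255 - 1286463/4313555) = 1/(-26982572988/4313555) = -4313555/26982572988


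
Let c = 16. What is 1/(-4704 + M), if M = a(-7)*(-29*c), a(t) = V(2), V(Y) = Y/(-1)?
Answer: -1/3776 ≈ -0.00026483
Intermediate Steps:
V(Y) = -Y (V(Y) = Y*(-1) = -Y)
a(t) = -2 (a(t) = -1*2 = -2)
M = 928 (M = -(-58)*16 = -2*(-464) = 928)
1/(-4704 + M) = 1/(-4704 + 928) = 1/(-3776) = -1/3776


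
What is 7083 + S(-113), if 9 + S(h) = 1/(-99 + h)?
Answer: 1499687/212 ≈ 7074.0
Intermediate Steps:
S(h) = -9 + 1/(-99 + h)
7083 + S(-113) = 7083 + (892 - 9*(-113))/(-99 - 113) = 7083 + (892 + 1017)/(-212) = 7083 - 1/212*1909 = 7083 - 1909/212 = 1499687/212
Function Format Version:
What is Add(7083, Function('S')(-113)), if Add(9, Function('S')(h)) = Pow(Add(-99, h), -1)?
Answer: Rational(1499687, 212) ≈ 7074.0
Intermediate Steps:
Function('S')(h) = Add(-9, Pow(Add(-99, h), -1))
Add(7083, Function('S')(-113)) = Add(7083, Mul(Pow(Add(-99, -113), -1), Add(892, Mul(-9, -113)))) = Add(7083, Mul(Pow(-212, -1), Add(892, 1017))) = Add(7083, Mul(Rational(-1, 212), 1909)) = Add(7083, Rational(-1909, 212)) = Rational(1499687, 212)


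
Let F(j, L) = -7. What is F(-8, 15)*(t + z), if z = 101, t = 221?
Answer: -2254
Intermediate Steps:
F(-8, 15)*(t + z) = -7*(221 + 101) = -7*322 = -2254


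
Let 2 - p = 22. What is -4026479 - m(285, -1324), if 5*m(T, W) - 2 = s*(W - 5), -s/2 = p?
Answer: -20079237/5 ≈ -4.0158e+6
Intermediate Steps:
p = -20 (p = 2 - 1*22 = 2 - 22 = -20)
s = 40 (s = -2*(-20) = 40)
m(T, W) = -198/5 + 8*W (m(T, W) = ⅖ + (40*(W - 5))/5 = ⅖ + (40*(-5 + W))/5 = ⅖ + (-200 + 40*W)/5 = ⅖ + (-40 + 8*W) = -198/5 + 8*W)
-4026479 - m(285, -1324) = -4026479 - (-198/5 + 8*(-1324)) = -4026479 - (-198/5 - 10592) = -4026479 - 1*(-53158/5) = -4026479 + 53158/5 = -20079237/5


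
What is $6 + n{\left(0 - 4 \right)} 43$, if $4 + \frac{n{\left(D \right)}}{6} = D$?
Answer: $-2058$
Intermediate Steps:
$n{\left(D \right)} = -24 + 6 D$
$6 + n{\left(0 - 4 \right)} 43 = 6 + \left(-24 + 6 \left(0 - 4\right)\right) 43 = 6 + \left(-24 + 6 \left(-4\right)\right) 43 = 6 + \left(-24 - 24\right) 43 = 6 - 2064 = -2058$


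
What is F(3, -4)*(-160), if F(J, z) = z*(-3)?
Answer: -1920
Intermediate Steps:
F(J, z) = -3*z
F(3, -4)*(-160) = -3*(-4)*(-160) = 12*(-160) = -1920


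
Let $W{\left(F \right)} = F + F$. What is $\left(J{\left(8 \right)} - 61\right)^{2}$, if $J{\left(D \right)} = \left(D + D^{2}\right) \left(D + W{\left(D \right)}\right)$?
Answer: $2778889$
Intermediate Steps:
$W{\left(F \right)} = 2 F$
$J{\left(D \right)} = 3 D \left(D + D^{2}\right)$ ($J{\left(D \right)} = \left(D + D^{2}\right) \left(D + 2 D\right) = \left(D + D^{2}\right) 3 D = 3 D \left(D + D^{2}\right)$)
$\left(J{\left(8 \right)} - 61\right)^{2} = \left(3 \cdot 8^{2} \left(1 + 8\right) - 61\right)^{2} = \left(3 \cdot 64 \cdot 9 - 61\right)^{2} = \left(1728 - 61\right)^{2} = 1667^{2} = 2778889$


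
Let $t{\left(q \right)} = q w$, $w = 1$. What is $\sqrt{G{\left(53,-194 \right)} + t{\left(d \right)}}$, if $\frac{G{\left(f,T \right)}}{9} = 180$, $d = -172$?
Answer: $2 \sqrt{362} \approx 38.053$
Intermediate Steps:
$G{\left(f,T \right)} = 1620$ ($G{\left(f,T \right)} = 9 \cdot 180 = 1620$)
$t{\left(q \right)} = q$ ($t{\left(q \right)} = q 1 = q$)
$\sqrt{G{\left(53,-194 \right)} + t{\left(d \right)}} = \sqrt{1620 - 172} = \sqrt{1448} = 2 \sqrt{362}$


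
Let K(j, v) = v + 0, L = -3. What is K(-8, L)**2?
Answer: 9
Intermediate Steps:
K(j, v) = v
K(-8, L)**2 = (-3)**2 = 9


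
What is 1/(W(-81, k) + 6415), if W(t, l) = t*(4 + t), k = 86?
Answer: 1/12652 ≈ 7.9039e-5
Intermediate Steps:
1/(W(-81, k) + 6415) = 1/(-81*(4 - 81) + 6415) = 1/(-81*(-77) + 6415) = 1/(6237 + 6415) = 1/12652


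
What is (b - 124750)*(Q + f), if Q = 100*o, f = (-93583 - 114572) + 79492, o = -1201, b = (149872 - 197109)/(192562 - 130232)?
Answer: 1934310125120331/62330 ≈ 3.1033e+10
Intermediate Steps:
b = -47237/62330 ≈ -0.75785
f = -128663 (f = -208155 + 79492 = -128663)
Q = -120100 (Q = 100*(-1201) = -120100)
(b - 124750)*(Q + f) = (-47237/62330 - 124750)*(-120100 - 128663) = -7775714737/62330*(-248763) = 1934310125120331/62330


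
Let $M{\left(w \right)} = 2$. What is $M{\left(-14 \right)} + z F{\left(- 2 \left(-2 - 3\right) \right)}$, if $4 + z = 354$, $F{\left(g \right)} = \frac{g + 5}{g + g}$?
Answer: $\frac{529}{2} \approx 264.5$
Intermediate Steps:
$F{\left(g \right)} = \frac{5 + g}{2 g}$
$z = 350$ ($z = -4 + 354 = 350$)
$M{\left(-14 \right)} + z F{\left(- 2 \left(-2 - 3\right) \right)} = 2 + 350 \frac{5 - 2 \left(-2 - 3\right)}{2 \left(- 2 \left(-2 - 3\right)\right)} = 2 + 350 \frac{5 - -10}{2 \left(\left(-2\right) \left(-5\right)\right)} = 2 + 350 \frac{5 + 10}{2 \cdot 10} = 2 + 350 \cdot \frac{1}{2} \cdot \frac{1}{10} \cdot 15 = 2 + 350 \cdot \frac{3}{4} = 2 + \frac{525}{2} = \frac{529}{2}$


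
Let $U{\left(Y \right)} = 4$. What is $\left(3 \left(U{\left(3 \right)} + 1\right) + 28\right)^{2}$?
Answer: $1849$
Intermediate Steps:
$\left(3 \left(U{\left(3 \right)} + 1\right) + 28\right)^{2} = \left(3 \left(4 + 1\right) + 28\right)^{2} = \left(3 \cdot 5 + 28\right)^{2} = \left(15 + 28\right)^{2} = 43^{2} = 1849$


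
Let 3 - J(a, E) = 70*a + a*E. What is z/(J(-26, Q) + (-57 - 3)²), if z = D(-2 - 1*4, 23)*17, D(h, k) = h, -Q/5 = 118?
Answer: 102/9917 ≈ 0.010285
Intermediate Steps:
Q = -590 (Q = -5*118 = -590)
z = -102 (z = (-2 - 1*4)*17 = (-2 - 4)*17 = -6*17 = -102)
J(a, E) = 3 - 70*a - E*a (J(a, E) = 3 - (70*a + a*E) = 3 - (70*a + E*a) = 3 + (-70*a - E*a) = 3 - 70*a - E*a)
z/(J(-26, Q) + (-57 - 3)²) = -102/((3 - 70*(-26) - 1*(-590)*(-26)) + (-57 - 3)²) = -102/((3 + 1820 - 15340) + (-60)²) = -102/(-13517 + 3600) = -102/(-9917) = -102*(-1/9917) = 102/9917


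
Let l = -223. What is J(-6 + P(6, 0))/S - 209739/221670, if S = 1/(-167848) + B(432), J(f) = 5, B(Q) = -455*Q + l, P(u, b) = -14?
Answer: -461852548464781/488111916252330 ≈ -0.94620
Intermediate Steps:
B(Q) = -223 - 455*Q (B(Q) = -455*Q - 223 = -223 - 455*Q)
S = -33029632985/167848 (S = 1/(-167848) + (-223 - 455*432) = -1/167848 + (-223 - 196560) = -1/167848 - 196783 = -33029632985/167848 ≈ -1.9678e+5)
J(-6 + P(6, 0))/S - 209739/221670 = 5/(-33029632985/167848) - 209739/221670 = 5*(-167848/33029632985) - 209739*1/221670 = -167848/6605926597 - 69913/73890 = -461852548464781/488111916252330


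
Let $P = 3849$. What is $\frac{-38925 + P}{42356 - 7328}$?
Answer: $- \frac{2923}{2919} \approx -1.0014$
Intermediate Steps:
$\frac{-38925 + P}{42356 - 7328} = \frac{-38925 + 3849}{42356 - 7328} = - \frac{35076}{35028} = \left(-35076\right) \frac{1}{35028} = - \frac{2923}{2919}$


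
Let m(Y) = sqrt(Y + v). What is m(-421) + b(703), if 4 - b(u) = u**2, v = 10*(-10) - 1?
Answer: -494205 + 3*I*sqrt(58) ≈ -4.9421e+5 + 22.847*I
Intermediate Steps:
v = -101 (v = -100 - 1 = -101)
m(Y) = sqrt(-101 + Y) (m(Y) = sqrt(Y - 101) = sqrt(-101 + Y))
b(u) = 4 - u**2
m(-421) + b(703) = sqrt(-101 - 421) + (4 - 1*703**2) = sqrt(-522) + (4 - 1*494209) = 3*I*sqrt(58) + (4 - 494209) = 3*I*sqrt(58) - 494205 = -494205 + 3*I*sqrt(58)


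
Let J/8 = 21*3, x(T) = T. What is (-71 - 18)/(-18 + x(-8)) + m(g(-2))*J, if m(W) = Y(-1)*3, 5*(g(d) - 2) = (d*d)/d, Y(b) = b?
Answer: -39223/26 ≈ -1508.6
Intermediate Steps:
g(d) = 2 + d/5 (g(d) = 2 + ((d*d)/d)/5 = 2 + (d²/d)/5 = 2 + d/5)
J = 504 (J = 8*(21*3) = 8*63 = 504)
m(W) = -3 (m(W) = -1*3 = -3)
(-71 - 18)/(-18 + x(-8)) + m(g(-2))*J = (-71 - 18)/(-18 - 8) - 3*504 = -89/(-26) - 1512 = -89*(-1/26) - 1512 = 89/26 - 1512 = -39223/26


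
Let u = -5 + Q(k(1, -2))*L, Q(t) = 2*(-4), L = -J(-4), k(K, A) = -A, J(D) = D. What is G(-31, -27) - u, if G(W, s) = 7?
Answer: 44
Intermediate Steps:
L = 4 (L = -1*(-4) = 4)
Q(t) = -8
u = -37 (u = -5 - 8*4 = -5 - 32 = -37)
G(-31, -27) - u = 7 - 1*(-37) = 7 + 37 = 44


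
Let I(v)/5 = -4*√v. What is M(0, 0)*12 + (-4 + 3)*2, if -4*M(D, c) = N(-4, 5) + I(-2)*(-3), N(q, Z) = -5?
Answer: 13 - 180*I*√2 ≈ 13.0 - 254.56*I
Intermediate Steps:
I(v) = -20*√v (I(v) = 5*(-4*√v) = -20*√v)
M(D, c) = 5/4 - 15*I*√2 (M(D, c) = -(-5 - 20*I*√2*(-3))/4 = -(-5 + 60*I*√2)/4 = 5/4 - 15*I*√2)
M(0, 0)*12 + (-4 + 3)*2 = (5/4 - 15*I*√2)*12 + (-4 + 3)*2 = (15 - 180*I*√2) - 1*2 = (15 - 180*I*√2) - 2 = 13 - 180*I*√2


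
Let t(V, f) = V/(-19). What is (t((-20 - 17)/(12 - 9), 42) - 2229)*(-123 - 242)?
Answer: 46360840/57 ≈ 8.1335e+5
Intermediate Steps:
t(V, f) = -V/19 (t(V, f) = V*(-1/19) = -V/19)
(t((-20 - 17)/(12 - 9), 42) - 2229)*(-123 - 242) = (-(-20 - 17)/(19*(12 - 9)) - 2229)*(-123 - 242) = (-(-37)/(19*3) - 2229)*(-365) = (-1/19*(-37/3) - 2229)*(-365) = (37/57 - 2229)*(-365) = -127016/57*(-365) = 46360840/57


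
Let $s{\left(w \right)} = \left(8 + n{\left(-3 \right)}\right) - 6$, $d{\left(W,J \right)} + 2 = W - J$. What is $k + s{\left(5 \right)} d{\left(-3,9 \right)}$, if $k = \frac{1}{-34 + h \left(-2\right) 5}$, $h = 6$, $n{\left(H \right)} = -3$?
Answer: $\frac{1315}{94} \approx 13.989$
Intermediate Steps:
$d{\left(W,J \right)} = -2 + W - J$ ($d{\left(W,J \right)} = -2 - \left(J - W\right) = -2 + W - J$)
$s{\left(w \right)} = -1$ ($s{\left(w \right)} = \left(8 - 3\right) - 6 = 5 - 6 = -1$)
$k = - \frac{1}{94}$ ($k = \frac{1}{-34 + 6 \left(-2\right) 5} = \frac{1}{-34 - 60} = \frac{1}{-94} = - \frac{1}{94} \approx -0.010638$)
$k + s{\left(5 \right)} d{\left(-3,9 \right)} = - \frac{1}{94} - \left(-2 - 3 - 9\right) = - \frac{1}{94} - -14 = - \frac{1}{94} + 14 = \frac{1315}{94}$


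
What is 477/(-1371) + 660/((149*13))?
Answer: -6363/885209 ≈ -0.0071881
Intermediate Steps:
477/(-1371) + 660/((149*13)) = 477*(-1/1371) + 660/1937 = -159/457 + 660*(1/1937) = -159/457 + 660/1937 = -6363/885209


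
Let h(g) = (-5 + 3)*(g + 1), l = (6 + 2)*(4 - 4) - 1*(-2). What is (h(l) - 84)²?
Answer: 8100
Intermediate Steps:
l = 2 (l = 8*0 + 2 = 0 + 2 = 2)
h(g) = -2 - 2*g (h(g) = -2*(1 + g) = -2 - 2*g)
(h(l) - 84)² = ((-2 - 2*2) - 84)² = ((-2 - 4) - 84)² = (-6 - 84)² = (-90)² = 8100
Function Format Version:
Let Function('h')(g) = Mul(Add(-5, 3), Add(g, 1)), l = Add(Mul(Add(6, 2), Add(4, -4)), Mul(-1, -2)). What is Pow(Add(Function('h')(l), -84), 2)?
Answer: 8100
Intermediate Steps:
l = 2 (l = Add(Mul(8, 0), 2) = Add(0, 2) = 2)
Function('h')(g) = Add(-2, Mul(-2, g)) (Function('h')(g) = Mul(-2, Add(1, g)) = Add(-2, Mul(-2, g)))
Pow(Add(Function('h')(l), -84), 2) = Pow(Add(Add(-2, Mul(-2, 2)), -84), 2) = Pow(Add(Add(-2, -4), -84), 2) = Pow(Add(-6, -84), 2) = Pow(-90, 2) = 8100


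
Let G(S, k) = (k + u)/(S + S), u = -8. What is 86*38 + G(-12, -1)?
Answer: 26147/8 ≈ 3268.4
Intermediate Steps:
G(S, k) = (-8 + k)/(2*S) (G(S, k) = (k - 8)/(S + S) = (-8 + k)/((2*S)) = (-8 + k)*(1/(2*S)) = (-8 + k)/(2*S))
86*38 + G(-12, -1) = 86*38 + (½)*(-8 - 1)/(-12) = 3268 + (½)*(-1/12)*(-9) = 3268 + 3/8 = 26147/8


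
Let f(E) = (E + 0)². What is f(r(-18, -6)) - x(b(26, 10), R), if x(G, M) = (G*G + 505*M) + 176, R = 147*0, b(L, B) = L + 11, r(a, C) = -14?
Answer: -1349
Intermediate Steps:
b(L, B) = 11 + L
R = 0
f(E) = E²
x(G, M) = 176 + G² + 505*M (x(G, M) = (G² + 505*M) + 176 = 176 + G² + 505*M)
f(r(-18, -6)) - x(b(26, 10), R) = (-14)² - (176 + (11 + 26)² + 505*0) = 196 - (176 + 37² + 0) = 196 - (176 + 1369 + 0) = 196 - 1*1545 = 196 - 1545 = -1349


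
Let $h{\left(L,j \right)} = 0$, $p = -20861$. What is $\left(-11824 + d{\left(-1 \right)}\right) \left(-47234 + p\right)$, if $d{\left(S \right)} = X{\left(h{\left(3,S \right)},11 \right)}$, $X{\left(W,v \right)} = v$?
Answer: $804406235$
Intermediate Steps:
$d{\left(S \right)} = 11$
$\left(-11824 + d{\left(-1 \right)}\right) \left(-47234 + p\right) = \left(-11824 + 11\right) \left(-47234 - 20861\right) = \left(-11813\right) \left(-68095\right) = 804406235$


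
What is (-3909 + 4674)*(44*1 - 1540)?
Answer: -1144440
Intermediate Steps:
(-3909 + 4674)*(44*1 - 1540) = 765*(44 - 1540) = 765*(-1496) = -1144440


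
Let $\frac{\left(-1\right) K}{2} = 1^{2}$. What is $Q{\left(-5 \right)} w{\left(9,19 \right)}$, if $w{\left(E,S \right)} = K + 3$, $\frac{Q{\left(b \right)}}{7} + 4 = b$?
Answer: $-63$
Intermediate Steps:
$K = -2$ ($K = - 2 \cdot 1^{2} = \left(-2\right) 1 = -2$)
$Q{\left(b \right)} = -28 + 7 b$
$w{\left(E,S \right)} = 1$ ($w{\left(E,S \right)} = -2 + 3 = 1$)
$Q{\left(-5 \right)} w{\left(9,19 \right)} = \left(-28 + 7 \left(-5\right)\right) 1 = \left(-28 - 35\right) 1 = \left(-63\right) 1 = -63$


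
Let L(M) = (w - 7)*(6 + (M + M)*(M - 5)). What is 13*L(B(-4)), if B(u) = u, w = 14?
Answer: 7098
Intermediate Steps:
L(M) = 42 + 14*M*(-5 + M) (L(M) = (14 - 7)*(6 + (M + M)*(M - 5)) = 7*(6 + (2*M)*(-5 + M)) = 7*(6 + 2*M*(-5 + M)) = 42 + 14*M*(-5 + M))
13*L(B(-4)) = 13*(42 - 70*(-4) + 14*(-4)²) = 13*(42 + 280 + 14*16) = 13*(42 + 280 + 224) = 13*546 = 7098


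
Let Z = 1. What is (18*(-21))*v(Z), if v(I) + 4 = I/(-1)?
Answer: 1890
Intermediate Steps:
v(I) = -4 - I (v(I) = -4 + I/(-1) = -4 + I*(-1) = -4 - I)
(18*(-21))*v(Z) = (18*(-21))*(-4 - 1*1) = -378*(-4 - 1) = -378*(-5) = 1890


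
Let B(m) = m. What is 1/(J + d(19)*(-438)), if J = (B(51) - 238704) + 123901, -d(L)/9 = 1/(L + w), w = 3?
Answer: -11/1260301 ≈ -8.7281e-6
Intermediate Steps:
d(L) = -9/(3 + L) (d(L) = -9/(L + 3) = -9/(3 + L))
J = -114752 (J = (51 - 238704) + 123901 = -238653 + 123901 = -114752)
1/(J + d(19)*(-438)) = 1/(-114752 - 9/(3 + 19)*(-438)) = 1/(-114752 - 9/22*(-438)) = 1/(-114752 + 1971/11) = 1/(-1260301/11) = -11/1260301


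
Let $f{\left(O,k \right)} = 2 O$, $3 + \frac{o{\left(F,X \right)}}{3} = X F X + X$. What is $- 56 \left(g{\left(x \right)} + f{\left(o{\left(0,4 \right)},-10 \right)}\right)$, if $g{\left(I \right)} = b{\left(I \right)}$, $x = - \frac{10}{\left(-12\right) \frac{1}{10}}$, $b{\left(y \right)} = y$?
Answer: $- \frac{2408}{3} \approx -802.67$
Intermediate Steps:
$o{\left(F,X \right)} = -9 + 3 X + 3 F X^{2}$ ($o{\left(F,X \right)} = -9 + 3 \left(X F X + X\right) = -9 + 3 \left(F X X + X\right) = -9 + 3 \left(F X^{2} + X\right) = -9 + 3 \left(X + F X^{2}\right) = -9 + \left(3 X + 3 F X^{2}\right) = -9 + 3 X + 3 F X^{2}$)
$x = \frac{25}{3}$ ($x = - \frac{10}{\left(-12\right) \frac{1}{10}} = - \frac{10}{- \frac{6}{5}} = - \frac{10 \left(-5\right)}{6} = \left(-1\right) \left(- \frac{25}{3}\right) = \frac{25}{3} \approx 8.3333$)
$g{\left(I \right)} = I$
$- 56 \left(g{\left(x \right)} + f{\left(o{\left(0,4 \right)},-10 \right)}\right) = - 56 \left(\frac{25}{3} + 2 \left(-9 + 3 \cdot 4 + 3 \cdot 0 \cdot 4^{2}\right)\right) = - 56 \left(\frac{25}{3} + 2 \left(-9 + 12 + 3 \cdot 0 \cdot 16\right)\right) = - 56 \left(\frac{25}{3} + 2 \left(-9 + 12 + 0\right)\right) = - 56 \left(\frac{25}{3} + 2 \cdot 3\right) = - 56 \left(\frac{25}{3} + 6\right) = \left(-56\right) \frac{43}{3} = - \frac{2408}{3}$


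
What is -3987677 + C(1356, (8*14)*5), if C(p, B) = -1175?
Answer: -3988852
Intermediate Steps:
-3987677 + C(1356, (8*14)*5) = -3987677 - 1175 = -3988852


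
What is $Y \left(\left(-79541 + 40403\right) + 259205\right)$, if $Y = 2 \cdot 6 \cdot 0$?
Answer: $0$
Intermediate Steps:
$Y = 0$ ($Y = 12 \cdot 0 = 0$)
$Y \left(\left(-79541 + 40403\right) + 259205\right) = 0 \left(\left(-79541 + 40403\right) + 259205\right) = 0 \left(-39138 + 259205\right) = 0 \cdot 220067 = 0$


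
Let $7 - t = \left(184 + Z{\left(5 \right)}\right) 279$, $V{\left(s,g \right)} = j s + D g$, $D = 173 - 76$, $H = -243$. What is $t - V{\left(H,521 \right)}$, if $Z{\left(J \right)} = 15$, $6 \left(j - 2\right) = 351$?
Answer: $- \frac{182699}{2} \approx -91350.0$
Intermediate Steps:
$j = \frac{121}{2}$ ($j = 2 + \frac{1}{6} \cdot 351 = 2 + \frac{117}{2} = \frac{121}{2} \approx 60.5$)
$D = 97$ ($D = 173 - 76 = 97$)
$V{\left(s,g \right)} = 97 g + \frac{121 s}{2}$ ($V{\left(s,g \right)} = \frac{121 s}{2} + 97 g = 97 g + \frac{121 s}{2}$)
$t = -55514$ ($t = 7 - \left(184 + 15\right) 279 = 7 - 199 \cdot 279 = 7 - 55521 = -55514$)
$t - V{\left(H,521 \right)} = -55514 - \left(97 \cdot 521 + \frac{121}{2} \left(-243\right)\right) = -55514 - \left(50537 - \frac{29403}{2}\right) = -55514 - \frac{71671}{2} = - \frac{182699}{2}$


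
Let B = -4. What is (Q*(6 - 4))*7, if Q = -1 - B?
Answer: 42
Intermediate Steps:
Q = 3 (Q = -1 - 1*(-4) = -1 + 4 = 3)
(Q*(6 - 4))*7 = (3*(6 - 4))*7 = (3*2)*7 = 6*7 = 42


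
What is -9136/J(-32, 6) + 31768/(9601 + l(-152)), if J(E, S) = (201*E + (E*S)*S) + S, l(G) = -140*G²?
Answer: 14611243760/12219369651 ≈ 1.1957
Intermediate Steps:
J(E, S) = S + 201*E + E*S² (J(E, S) = (201*E + E*S²) + S = S + 201*E + E*S²)
-9136/J(-32, 6) + 31768/(9601 + l(-152)) = -9136/(6 + 201*(-32) - 32*6²) + 31768/(9601 - 140*(-152)²) = -9136/(6 - 6432 - 32*36) + 31768/(9601 - 140*23104) = -9136/(6 - 6432 - 1152) + 31768/(9601 - 3234560) = -9136/(-7578) + 31768/(-3224959) = -9136*(-1/7578) + 31768*(-1/3224959) = 4568/3789 - 31768/3224959 = 14611243760/12219369651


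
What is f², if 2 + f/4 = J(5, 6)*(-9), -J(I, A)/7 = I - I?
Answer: 64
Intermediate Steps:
J(I, A) = 0 (J(I, A) = -7*(I - I) = -7*0 = 0)
f = -8 (f = -8 + 4*(0*(-9)) = -8 + 4*0 = -8 + 0 = -8)
f² = (-8)² = 64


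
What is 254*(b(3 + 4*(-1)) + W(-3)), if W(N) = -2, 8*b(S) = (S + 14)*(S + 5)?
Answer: 1143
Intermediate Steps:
b(S) = (5 + S)*(14 + S)/8 (b(S) = ((S + 14)*(S + 5))/8 = ((14 + S)*(5 + S))/8 = ((5 + S)*(14 + S))/8 = (5 + S)*(14 + S)/8)
254*(b(3 + 4*(-1)) + W(-3)) = 254*((35/4 + (3 + 4*(-1))**2/8 + 19*(3 + 4*(-1))/8) - 2) = 254*((35/4 + (3 - 4)**2/8 + 19*(3 - 4)/8) - 2) = 254*((35/4 + (1/8)*(-1)**2 + (19/8)*(-1)) - 2) = 254*((35/4 + (1/8)*1 - 19/8) - 2) = 254*((35/4 + 1/8 - 19/8) - 2) = 254*(13/2 - 2) = 254*(9/2) = 1143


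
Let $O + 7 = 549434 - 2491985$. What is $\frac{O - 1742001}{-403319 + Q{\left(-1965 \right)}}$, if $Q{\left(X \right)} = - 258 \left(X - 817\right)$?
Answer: $- \frac{3684559}{314437} \approx -11.718$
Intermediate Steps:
$O = -1942558$ ($O = -7 + \left(549434 - 2491985\right) = -7 - 1942551 = -1942558$)
$Q{\left(X \right)} = 210786 - 258 X$ ($Q{\left(X \right)} = - 258 \left(-817 + X\right) = 210786 - 258 X$)
$\frac{O - 1742001}{-403319 + Q{\left(-1965 \right)}} = \frac{-1942558 - 1742001}{-403319 + \left(210786 - -506970\right)} = - \frac{3684559}{-403319 + \left(210786 + 506970\right)} = - \frac{3684559}{-403319 + 717756} = - \frac{3684559}{314437}$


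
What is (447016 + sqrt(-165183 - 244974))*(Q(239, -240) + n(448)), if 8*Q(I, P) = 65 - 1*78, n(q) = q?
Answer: 199536767 + 10713*I*sqrt(45573)/8 ≈ 1.9954e+8 + 2.8587e+5*I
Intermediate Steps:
Q(I, P) = -13/8 (Q(I, P) = (65 - 1*78)/8 = (65 - 78)/8 = (1/8)*(-13) = -13/8)
(447016 + sqrt(-165183 - 244974))*(Q(239, -240) + n(448)) = (447016 + sqrt(-165183 - 244974))*(-13/8 + 448) = (447016 + sqrt(-410157))*(3571/8) = (447016 + 3*I*sqrt(45573))*(3571/8) = 199536767 + 10713*I*sqrt(45573)/8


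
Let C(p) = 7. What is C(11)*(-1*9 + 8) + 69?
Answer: 62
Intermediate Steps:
C(11)*(-1*9 + 8) + 69 = 7*(-1*9 + 8) + 69 = 7*(-9 + 8) + 69 = 7*(-1) + 69 = -7 + 69 = 62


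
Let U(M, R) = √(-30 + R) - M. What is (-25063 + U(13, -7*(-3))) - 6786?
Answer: -31862 + 3*I ≈ -31862.0 + 3.0*I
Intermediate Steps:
(-25063 + U(13, -7*(-3))) - 6786 = (-25063 + (√(-30 - 7*(-3)) - 1*13)) - 6786 = (-25063 + (√(-30 + 21) - 13)) - 6786 = (-25063 + (√(-9) - 13)) - 6786 = (-25063 + (3*I - 13)) - 6786 = (-25063 + (-13 + 3*I)) - 6786 = (-25076 + 3*I) - 6786 = -31862 + 3*I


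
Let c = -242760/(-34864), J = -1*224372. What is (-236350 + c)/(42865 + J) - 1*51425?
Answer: -40676531013095/791007506 ≈ -51424.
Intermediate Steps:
J = -224372
c = 30345/4358 (c = -242760*(-1/34864) = 30345/4358 ≈ 6.9631)
(-236350 + c)/(42865 + J) - 1*51425 = (-236350 + 30345/4358)/(42865 - 224372) - 1*51425 = -1029982955/4358/(-181507) - 51425 = -1029982955/4358*(-1/181507) - 51425 = 1029982955/791007506 - 51425 = -40676531013095/791007506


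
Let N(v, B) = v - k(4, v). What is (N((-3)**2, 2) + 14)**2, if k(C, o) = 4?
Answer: 361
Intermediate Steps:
N(v, B) = -4 + v (N(v, B) = v - 1*4 = v - 4 = -4 + v)
(N((-3)**2, 2) + 14)**2 = ((-4 + (-3)**2) + 14)**2 = ((-4 + 9) + 14)**2 = (5 + 14)**2 = 19**2 = 361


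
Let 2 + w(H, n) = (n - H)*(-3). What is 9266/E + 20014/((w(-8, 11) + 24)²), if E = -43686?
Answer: 431490377/26757675 ≈ 16.126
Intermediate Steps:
w(H, n) = -2 - 3*n + 3*H (w(H, n) = -2 + (n - H)*(-3) = -2 + (-3*n + 3*H) = -2 - 3*n + 3*H)
9266/E + 20014/((w(-8, 11) + 24)²) = 9266/(-43686) + 20014/(((-2 - 3*11 + 3*(-8)) + 24)²) = 9266*(-1/43686) + 20014/(((-2 - 33 - 24) + 24)²) = -4633/21843 + 20014/((-59 + 24)²) = -4633/21843 + 20014/((-35)²) = -4633/21843 + 20014/1225 = 431490377/26757675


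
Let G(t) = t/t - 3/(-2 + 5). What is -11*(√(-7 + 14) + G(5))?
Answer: -11*√7 ≈ -29.103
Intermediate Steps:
G(t) = 0 (G(t) = 1 - 3/3 = 1 - 3*⅓ = 1 - 1 = 0)
-11*(√(-7 + 14) + G(5)) = -11*(√(-7 + 14) + 0) = -11*(√7 + 0) = -11*√7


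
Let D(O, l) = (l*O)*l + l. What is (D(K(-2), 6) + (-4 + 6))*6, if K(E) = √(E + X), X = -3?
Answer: 48 + 216*I*√5 ≈ 48.0 + 482.99*I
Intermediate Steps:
K(E) = √(-3 + E) (K(E) = √(E - 3) = √(-3 + E))
D(O, l) = l + O*l² (D(O, l) = (O*l)*l + l = O*l² + l = l + O*l²)
(D(K(-2), 6) + (-4 + 6))*6 = (6*(1 + √(-3 - 2)*6) + (-4 + 6))*6 = (6*(1 + √(-5)*6) + 2)*6 = (6*(1 + (I*√5)*6) + 2)*6 = (6*(1 + 6*I*√5) + 2)*6 = ((6 + 36*I*√5) + 2)*6 = (8 + 36*I*√5)*6 = 48 + 216*I*√5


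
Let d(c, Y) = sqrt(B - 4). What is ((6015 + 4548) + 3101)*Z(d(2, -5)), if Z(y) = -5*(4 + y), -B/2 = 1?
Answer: -273280 - 68320*I*sqrt(6) ≈ -2.7328e+5 - 1.6735e+5*I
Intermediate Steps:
B = -2 (B = -2*1 = -2)
d(c, Y) = I*sqrt(6) (d(c, Y) = sqrt(-2 - 4) = sqrt(-6) = I*sqrt(6))
Z(y) = -20 - 5*y
((6015 + 4548) + 3101)*Z(d(2, -5)) = ((6015 + 4548) + 3101)*(-20 - 5*I*sqrt(6)) = (10563 + 3101)*(-20 - 5*I*sqrt(6)) = 13664*(-20 - 5*I*sqrt(6)) = -273280 - 68320*I*sqrt(6)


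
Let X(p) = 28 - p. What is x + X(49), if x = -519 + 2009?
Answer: 1469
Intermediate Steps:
x = 1490
x + X(49) = 1490 + (28 - 1*49) = 1490 + (28 - 49) = 1490 - 21 = 1469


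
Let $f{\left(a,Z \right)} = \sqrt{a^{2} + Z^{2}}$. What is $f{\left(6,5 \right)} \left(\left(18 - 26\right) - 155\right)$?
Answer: $- 163 \sqrt{61} \approx -1273.1$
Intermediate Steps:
$f{\left(a,Z \right)} = \sqrt{Z^{2} + a^{2}}$
$f{\left(6,5 \right)} \left(\left(18 - 26\right) - 155\right) = \sqrt{5^{2} + 6^{2}} \left(\left(18 - 26\right) - 155\right) = \sqrt{25 + 36} \left(\left(18 - 26\right) - 155\right) = \sqrt{61} \left(-8 - 155\right) = \sqrt{61} \left(-163\right) = - 163 \sqrt{61}$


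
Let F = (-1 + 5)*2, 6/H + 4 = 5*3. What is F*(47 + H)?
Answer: 4184/11 ≈ 380.36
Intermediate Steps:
H = 6/11 (H = 6/(-4 + 5*3) = 6/(-4 + 15) = 6/11 ≈ 0.54545)
F = 8 (F = 4*2 = 8)
F*(47 + H) = 8*(47 + 6/11) = 8*(523/11) = 4184/11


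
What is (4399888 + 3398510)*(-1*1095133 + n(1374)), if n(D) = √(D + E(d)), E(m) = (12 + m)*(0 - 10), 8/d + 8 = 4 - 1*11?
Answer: -8540282996934 + 2599466*√11334 ≈ -8.5400e+12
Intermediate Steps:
d = -8/15 (d = 8/(-8 + (4 - 1*11)) = 8/(-8 + (4 - 11)) = 8/(-8 - 7) = 8/(-15) = 8*(-1/15) = -8/15 ≈ -0.53333)
E(m) = -120 - 10*m (E(m) = (12 + m)*(-10) = -120 - 10*m)
n(D) = √(-344/3 + D) (n(D) = √(D + (-120 - 10*(-8/15))) = √(D + (-120 + 16/3)) = √(D - 344/3) = √(-344/3 + D))
(4399888 + 3398510)*(-1*1095133 + n(1374)) = (4399888 + 3398510)*(-1*1095133 + √(-1032 + 9*1374)/3) = 7798398*(-1095133 + √(-1032 + 12366)/3) = 7798398*(-1095133 + √11334/3) = -8540282996934 + 2599466*√11334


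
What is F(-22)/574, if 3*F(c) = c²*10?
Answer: 2420/861 ≈ 2.8107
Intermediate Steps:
F(c) = 10*c²/3 (F(c) = (c²*10)/3 = (10*c²)/3 = 10*c²/3)
F(-22)/574 = ((10/3)*(-22)²)/574 = ((10/3)*484)*(1/574) = (4840/3)*(1/574) = 2420/861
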